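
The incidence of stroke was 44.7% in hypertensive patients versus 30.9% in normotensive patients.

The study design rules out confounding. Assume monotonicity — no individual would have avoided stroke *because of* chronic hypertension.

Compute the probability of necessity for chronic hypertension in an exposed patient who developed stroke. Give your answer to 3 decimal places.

PN ≈ 0.309

p₁ = 0.447, p₀ = 0.309.
Under exogeneity and monotonicity, PN = (p₁ − p₀) / p₁.
PN = (0.447 − 0.309) / 0.447 = 0.138 / 0.447 ≈ 0.3087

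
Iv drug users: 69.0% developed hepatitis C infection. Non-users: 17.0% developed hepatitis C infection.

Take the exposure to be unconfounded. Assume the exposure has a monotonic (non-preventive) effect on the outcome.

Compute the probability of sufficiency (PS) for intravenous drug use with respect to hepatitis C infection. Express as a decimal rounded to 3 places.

PS ≈ 0.627

p₁ = 0.69, p₀ = 0.17.
Under exogeneity and monotonicity, PS = (p₁ − p₀) / (1 − p₀).
PS = (0.69 − 0.17) / (1 − 0.17) = 0.52 / 0.83 ≈ 0.6265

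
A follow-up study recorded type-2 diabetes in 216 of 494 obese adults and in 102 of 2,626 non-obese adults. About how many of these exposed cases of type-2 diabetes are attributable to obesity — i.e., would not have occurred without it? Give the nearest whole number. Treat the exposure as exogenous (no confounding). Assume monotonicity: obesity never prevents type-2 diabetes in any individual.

about 197 cases

p₁ = P(outcome | exposed) = 216/494 = 0.43725
p₀ = P(outcome | unexposed) = 102/2626 = 0.038842
PN = (p₁ − p₀)/p₁ = (0.43725 − 0.038842) / 0.43725 ≈ 0.91117.
Attributable cases ≈ PN × (exposed cases) = 0.91117 × 216 ≈ 196.81.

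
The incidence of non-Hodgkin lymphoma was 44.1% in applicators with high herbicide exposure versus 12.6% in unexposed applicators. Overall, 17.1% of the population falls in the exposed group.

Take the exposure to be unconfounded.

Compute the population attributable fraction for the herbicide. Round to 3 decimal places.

p₁ = 0.441, p₀ = 0.126.
Overall risk P(Y=1) = π·p₁ + (1−π)·p₀ = 0.171×0.441 + 0.829×0.126 = 0.17986.
Under exogeneity, PAF = [P(Y=1) − p₀] / P(Y=1).
PAF = (0.17986 − 0.126) / 0.17986 ≈ 0.2995

PAF ≈ 0.299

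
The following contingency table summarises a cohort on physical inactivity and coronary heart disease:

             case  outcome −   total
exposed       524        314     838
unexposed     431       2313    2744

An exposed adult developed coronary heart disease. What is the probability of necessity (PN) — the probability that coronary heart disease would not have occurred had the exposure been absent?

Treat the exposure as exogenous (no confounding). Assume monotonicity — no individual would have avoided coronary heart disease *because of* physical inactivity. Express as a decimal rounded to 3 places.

PN ≈ 0.749

p₁ = P(outcome | exposed) = 524/838 = 0.6253
p₀ = P(outcome | unexposed) = 431/2744 = 0.15707
Under exogeneity and monotonicity, PN = (p₁ − p₀)/p₁.
PN = (0.6253 − 0.15707) / 0.6253 ≈ 0.7488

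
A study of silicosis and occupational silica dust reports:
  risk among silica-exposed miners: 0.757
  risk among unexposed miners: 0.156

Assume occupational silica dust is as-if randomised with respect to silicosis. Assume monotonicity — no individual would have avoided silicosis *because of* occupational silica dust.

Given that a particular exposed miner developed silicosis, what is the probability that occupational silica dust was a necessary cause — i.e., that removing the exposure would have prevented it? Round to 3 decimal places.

PN ≈ 0.794

Let p₁ = 0.757, p₀ = 0.156.
Under exogeneity and monotonicity, PN = (p₁ − p₀) / p₁.
PN = (0.757 − 0.156) / 0.757 = 0.601 / 0.757 ≈ 0.7939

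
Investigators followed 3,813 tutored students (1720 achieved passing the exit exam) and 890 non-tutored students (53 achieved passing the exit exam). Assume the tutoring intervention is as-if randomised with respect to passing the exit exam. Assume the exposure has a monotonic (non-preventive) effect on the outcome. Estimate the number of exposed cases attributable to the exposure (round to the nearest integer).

about 1493 cases

p₁ = P(outcome | exposed) = 1720/3813 = 0.45109
p₀ = P(outcome | unexposed) = 53/890 = 0.059551
PN = (p₁ − p₀)/p₁ = (0.45109 − 0.059551) / 0.45109 ≈ 0.86798.
Attributable cases ≈ PN × (exposed cases) = 0.86798 × 1720 ≈ 1492.93.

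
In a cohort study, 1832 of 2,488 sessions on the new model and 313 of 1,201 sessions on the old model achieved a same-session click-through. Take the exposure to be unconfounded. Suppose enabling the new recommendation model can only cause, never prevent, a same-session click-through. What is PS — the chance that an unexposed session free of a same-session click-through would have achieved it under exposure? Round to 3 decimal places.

PS ≈ 0.643

p₁ = P(outcome | exposed) = 1832/2488 = 0.73633
p₀ = P(outcome | unexposed) = 313/1201 = 0.26062
Under exogeneity and monotonicity, PS = (p₁ − p₀) / (1 − p₀).
PS = (0.73633 − 0.26062) / (1 − 0.26062) = 0.47572 / 0.73938 ≈ 0.6434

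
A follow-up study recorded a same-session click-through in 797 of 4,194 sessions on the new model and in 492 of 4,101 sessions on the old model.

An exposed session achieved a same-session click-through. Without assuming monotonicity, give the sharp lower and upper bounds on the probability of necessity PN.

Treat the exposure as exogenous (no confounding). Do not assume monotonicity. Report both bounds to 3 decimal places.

p₁ = P(outcome | exposed) = 797/4194 = 0.19003
p₀ = P(outcome | unexposed) = 492/4101 = 0.11997
Under exogeneity alone the bounds on PN are max{0,(p₁−p₀)/p₁} ≤ PN ≤ min{1,(1−p₀)/p₁}.
  lower = (p₁ − p₀)/p₁ = 0.070063 / 0.19003 ≈ 0.3687
  upper = min{1, (1 − p₀)/p₁} = 0.88003 / 0.19003 ≈ 4.6309 → capped at 1

0.369 ≤ PN ≤ 1.000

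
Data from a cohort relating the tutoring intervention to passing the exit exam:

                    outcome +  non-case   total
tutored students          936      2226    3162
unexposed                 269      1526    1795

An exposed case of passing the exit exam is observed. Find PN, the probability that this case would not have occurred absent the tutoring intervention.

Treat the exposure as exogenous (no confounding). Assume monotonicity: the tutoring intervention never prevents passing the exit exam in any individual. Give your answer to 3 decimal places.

p₁ = P(outcome | exposed) = 936/3162 = 0.29602
p₀ = P(outcome | unexposed) = 269/1795 = 0.14986
Under exogeneity and monotonicity, PN = (p₁ − p₀)/p₁.
PN = (0.29602 − 0.14986) / 0.29602 ≈ 0.4937

PN ≈ 0.494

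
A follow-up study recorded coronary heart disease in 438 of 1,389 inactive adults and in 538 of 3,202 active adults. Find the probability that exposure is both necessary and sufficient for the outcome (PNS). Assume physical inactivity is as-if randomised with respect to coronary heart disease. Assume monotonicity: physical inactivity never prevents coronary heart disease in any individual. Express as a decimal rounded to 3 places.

PNS ≈ 0.147

p₁ = P(outcome | exposed) = 438/1389 = 0.31533
p₀ = P(outcome | unexposed) = 538/3202 = 0.16802
Under exogeneity and monotonicity, PNS = p₁ − p₀.
PNS = 0.31533 − 0.16802 = 0.14731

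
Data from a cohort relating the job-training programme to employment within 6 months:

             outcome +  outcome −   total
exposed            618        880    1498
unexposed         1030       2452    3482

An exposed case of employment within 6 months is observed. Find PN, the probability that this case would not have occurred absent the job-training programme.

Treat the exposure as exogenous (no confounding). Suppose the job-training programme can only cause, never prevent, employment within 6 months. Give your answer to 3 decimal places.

p₁ = P(outcome | exposed) = 618/1498 = 0.41255
p₀ = P(outcome | unexposed) = 1030/3482 = 0.29581
Under exogeneity and monotonicity, PN = (p₁ − p₀)/p₁.
PN = (0.41255 − 0.29581) / 0.41255 ≈ 0.2830

PN ≈ 0.283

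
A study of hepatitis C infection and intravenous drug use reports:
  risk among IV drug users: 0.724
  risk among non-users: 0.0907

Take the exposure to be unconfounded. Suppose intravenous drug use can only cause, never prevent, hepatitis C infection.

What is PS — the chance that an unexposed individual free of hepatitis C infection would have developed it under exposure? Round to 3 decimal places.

Let p₁ = 0.724, p₀ = 0.0907.
Under exogeneity and monotonicity, PS = (p₁ − p₀) / (1 − p₀).
PS = (0.724 − 0.0907) / (1 − 0.0907) = 0.6333 / 0.9093 ≈ 0.6965

PS ≈ 0.696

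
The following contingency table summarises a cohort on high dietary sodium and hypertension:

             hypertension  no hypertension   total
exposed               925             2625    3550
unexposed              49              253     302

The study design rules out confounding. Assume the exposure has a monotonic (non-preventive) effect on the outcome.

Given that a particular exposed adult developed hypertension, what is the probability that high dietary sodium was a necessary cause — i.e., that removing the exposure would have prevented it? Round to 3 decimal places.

p₁ = P(outcome | exposed) = 925/3550 = 0.26056
p₀ = P(outcome | unexposed) = 49/302 = 0.16225
Under exogeneity and monotonicity, PN = (p₁ − p₀) / p₁.
PN = (0.26056 − 0.16225) / 0.26056 = 0.098312 / 0.26056 ≈ 0.3773

PN ≈ 0.377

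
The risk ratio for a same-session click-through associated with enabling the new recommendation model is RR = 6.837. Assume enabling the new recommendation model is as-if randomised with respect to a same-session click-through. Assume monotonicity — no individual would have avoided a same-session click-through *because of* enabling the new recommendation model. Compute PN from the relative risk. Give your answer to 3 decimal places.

PN ≈ 0.854

Under exogeneity and monotonicity, PN = (RR − 1) / RR = 1 − 1/RR.
PN = (6.837 − 1) / 6.837 = 5.837 / 6.837 ≈ 0.8537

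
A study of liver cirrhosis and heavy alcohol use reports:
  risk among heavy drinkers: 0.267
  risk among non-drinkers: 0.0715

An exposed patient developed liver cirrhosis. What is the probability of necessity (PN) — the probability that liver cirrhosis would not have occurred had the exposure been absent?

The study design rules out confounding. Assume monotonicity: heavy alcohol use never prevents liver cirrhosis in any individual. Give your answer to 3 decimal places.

PN ≈ 0.732

Let p₁ = 0.267, p₀ = 0.0715.
Under exogeneity and monotonicity, PN = (p₁ − p₀) / p₁.
PN = (0.267 − 0.0715) / 0.267 = 0.1955 / 0.267 ≈ 0.7322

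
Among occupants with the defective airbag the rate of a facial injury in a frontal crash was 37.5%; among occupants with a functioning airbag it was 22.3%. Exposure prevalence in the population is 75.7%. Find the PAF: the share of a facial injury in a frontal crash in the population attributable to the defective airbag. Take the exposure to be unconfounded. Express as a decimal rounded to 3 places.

p₁ = 0.375, p₀ = 0.223.
Overall risk P(Y=1) = π·p₁ + (1−π)·p₀ = 0.757×0.375 + 0.243×0.223 = 0.33806.
Under exogeneity, PAF = [P(Y=1) − p₀] / P(Y=1).
PAF = (0.33806 − 0.223) / 0.33806 ≈ 0.3404

PAF ≈ 0.340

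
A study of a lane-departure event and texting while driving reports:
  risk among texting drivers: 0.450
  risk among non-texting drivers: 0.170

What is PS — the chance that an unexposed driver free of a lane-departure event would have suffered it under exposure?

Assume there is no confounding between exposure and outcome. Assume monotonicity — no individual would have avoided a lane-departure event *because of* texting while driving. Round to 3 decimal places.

Let p₁ = 0.45, p₀ = 0.17.
Under exogeneity and monotonicity, PS = (p₁ − p₀) / (1 − p₀).
PS = (0.45 − 0.17) / (1 − 0.17) = 0.28 / 0.83 ≈ 0.3373

PS ≈ 0.337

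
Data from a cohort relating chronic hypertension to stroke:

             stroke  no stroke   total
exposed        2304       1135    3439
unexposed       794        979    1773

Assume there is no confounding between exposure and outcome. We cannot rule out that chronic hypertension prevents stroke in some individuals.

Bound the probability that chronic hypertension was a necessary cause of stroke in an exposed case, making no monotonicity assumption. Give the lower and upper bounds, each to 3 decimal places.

p₁ = P(outcome | exposed) = 2304/3439 = 0.66996
p₀ = P(outcome | unexposed) = 794/1773 = 0.44783
Under exogeneity alone the bounds on PN are max{0,(p₁−p₀)/p₁} ≤ PN ≤ min{1,(1−p₀)/p₁}.
  lower = (p₁ − p₀)/p₁ = 0.22213 / 0.66996 ≈ 0.3316
  upper = min{1, (1 − p₀)/p₁} = 0.55217 / 0.66996 ≈ 0.8242

0.332 ≤ PN ≤ 0.824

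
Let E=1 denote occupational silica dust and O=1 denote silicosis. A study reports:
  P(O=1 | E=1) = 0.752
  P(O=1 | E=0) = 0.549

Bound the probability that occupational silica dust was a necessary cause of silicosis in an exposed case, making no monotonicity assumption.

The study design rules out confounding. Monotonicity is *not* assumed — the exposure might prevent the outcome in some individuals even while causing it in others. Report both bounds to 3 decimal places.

0.270 ≤ PN ≤ 0.600

Let p₁ = 0.752, p₀ = 0.549.
Under exogeneity alone the bounds on PN are max{0,(p₁−p₀)/p₁} ≤ PN ≤ min{1,(1−p₀)/p₁}.
  lower = (p₁ − p₀)/p₁ = 0.203 / 0.752 ≈ 0.2699
  upper = min{1, (1 − p₀)/p₁} = 0.451 / 0.752 ≈ 0.5997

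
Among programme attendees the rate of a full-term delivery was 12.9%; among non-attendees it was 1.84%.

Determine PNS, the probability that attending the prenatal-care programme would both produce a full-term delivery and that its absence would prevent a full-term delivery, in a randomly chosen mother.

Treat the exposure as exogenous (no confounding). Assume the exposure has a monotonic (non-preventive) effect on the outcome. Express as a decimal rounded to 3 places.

PNS ≈ 0.111

p₁ = 0.129, p₀ = 0.0184.
Under exogeneity and monotonicity, PNS = p₁ − p₀.
PNS = 0.129 − 0.0184 = 0.1106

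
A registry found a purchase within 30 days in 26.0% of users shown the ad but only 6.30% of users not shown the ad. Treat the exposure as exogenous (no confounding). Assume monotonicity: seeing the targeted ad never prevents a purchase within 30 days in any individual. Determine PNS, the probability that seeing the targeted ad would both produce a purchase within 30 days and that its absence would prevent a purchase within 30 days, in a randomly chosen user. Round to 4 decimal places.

p₁ = 0.26, p₀ = 0.063.
Under exogeneity and monotonicity, PNS = p₁ − p₀.
PNS = 0.26 − 0.063 = 0.197

PNS ≈ 0.1970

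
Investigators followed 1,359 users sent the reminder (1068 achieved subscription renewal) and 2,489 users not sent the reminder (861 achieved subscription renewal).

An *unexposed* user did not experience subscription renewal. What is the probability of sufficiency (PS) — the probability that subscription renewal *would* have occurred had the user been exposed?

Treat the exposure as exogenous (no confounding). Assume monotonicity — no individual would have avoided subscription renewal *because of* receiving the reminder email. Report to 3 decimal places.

PS ≈ 0.673

p₁ = P(outcome | exposed) = 1068/1359 = 0.78587
p₀ = P(outcome | unexposed) = 861/2489 = 0.34592
Under exogeneity and monotonicity, PS = (p₁ − p₀) / (1 − p₀).
PS = (0.78587 − 0.34592) / (1 − 0.34592) = 0.43995 / 0.65408 ≈ 0.6726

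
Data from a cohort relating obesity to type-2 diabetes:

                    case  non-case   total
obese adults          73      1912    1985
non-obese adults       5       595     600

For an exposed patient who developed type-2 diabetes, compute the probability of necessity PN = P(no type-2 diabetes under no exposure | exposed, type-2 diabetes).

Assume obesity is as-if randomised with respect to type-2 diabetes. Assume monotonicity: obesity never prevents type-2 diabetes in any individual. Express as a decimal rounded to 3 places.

PN ≈ 0.773

p₁ = P(outcome | exposed) = 73/1985 = 0.036776
p₀ = P(outcome | unexposed) = 5/600 = 0.0083333
Under exogeneity and monotonicity, PN = (p₁ − p₀) / p₁.
PN = (0.036776 − 0.0083333) / 0.036776 = 0.028442 / 0.036776 ≈ 0.7734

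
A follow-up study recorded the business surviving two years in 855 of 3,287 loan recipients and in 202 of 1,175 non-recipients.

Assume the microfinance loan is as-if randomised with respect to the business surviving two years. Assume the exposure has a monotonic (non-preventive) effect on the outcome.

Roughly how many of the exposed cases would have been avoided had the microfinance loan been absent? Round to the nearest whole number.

p₁ = P(outcome | exposed) = 855/3287 = 0.26012
p₀ = P(outcome | unexposed) = 202/1175 = 0.17191
PN = (p₁ − p₀)/p₁ = (0.26012 − 0.17191) / 0.26012 ≈ 0.33908.
Attributable cases ≈ PN × (exposed cases) = 0.33908 × 855 ≈ 289.92.

about 290 cases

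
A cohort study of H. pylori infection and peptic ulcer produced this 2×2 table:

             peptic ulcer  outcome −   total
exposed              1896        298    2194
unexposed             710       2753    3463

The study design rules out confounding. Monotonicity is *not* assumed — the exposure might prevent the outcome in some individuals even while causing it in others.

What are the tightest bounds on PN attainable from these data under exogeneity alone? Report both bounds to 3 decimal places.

0.763 ≤ PN ≤ 0.920

p₁ = P(outcome | exposed) = 1896/2194 = 0.86418
p₀ = P(outcome | unexposed) = 710/3463 = 0.20502
Under exogeneity alone the bounds on PN are max{0,(p₁−p₀)/p₁} ≤ PN ≤ min{1,(1−p₀)/p₁}.
  lower = (p₁ − p₀)/p₁ = 0.65915 / 0.86418 ≈ 0.7628
  upper = min{1, (1 − p₀)/p₁} = 0.79498 / 0.86418 ≈ 0.9199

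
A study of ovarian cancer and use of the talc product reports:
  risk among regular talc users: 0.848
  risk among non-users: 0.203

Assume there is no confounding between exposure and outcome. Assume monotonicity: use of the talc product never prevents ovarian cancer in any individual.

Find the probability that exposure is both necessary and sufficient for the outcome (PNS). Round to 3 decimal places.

PNS ≈ 0.645

Let p₁ = 0.848, p₀ = 0.203.
Under exogeneity and monotonicity, PNS = p₁ − p₀.
PNS = 0.848 − 0.203 = 0.645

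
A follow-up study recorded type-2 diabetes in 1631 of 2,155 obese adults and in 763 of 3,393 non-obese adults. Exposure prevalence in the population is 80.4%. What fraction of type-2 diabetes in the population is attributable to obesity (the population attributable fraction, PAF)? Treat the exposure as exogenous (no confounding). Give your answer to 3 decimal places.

PAF ≈ 0.655

p₁ = P(outcome | exposed) = 1631/2155 = 0.75684
p₀ = P(outcome | unexposed) = 763/3393 = 0.22487
Overall risk P(Y=1) = π·p₁ + (1−π)·p₀ = 0.804×0.75684 + 0.196×0.22487 = 0.65258.
Under exogeneity, PAF = [P(Y=1) − p₀] / P(Y=1).
PAF = (0.65258 − 0.22487) / 0.65258 ≈ 0.6554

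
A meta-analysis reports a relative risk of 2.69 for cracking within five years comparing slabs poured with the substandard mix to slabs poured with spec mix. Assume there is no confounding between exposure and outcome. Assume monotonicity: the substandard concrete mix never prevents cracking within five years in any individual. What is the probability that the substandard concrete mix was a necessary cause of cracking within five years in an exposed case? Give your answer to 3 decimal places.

PN ≈ 0.628

Under exogeneity and monotonicity, PN = (RR − 1) / RR = 1 − 1/RR.
PN = (2.69 − 1) / 2.69 = 1.69 / 2.69 ≈ 0.6283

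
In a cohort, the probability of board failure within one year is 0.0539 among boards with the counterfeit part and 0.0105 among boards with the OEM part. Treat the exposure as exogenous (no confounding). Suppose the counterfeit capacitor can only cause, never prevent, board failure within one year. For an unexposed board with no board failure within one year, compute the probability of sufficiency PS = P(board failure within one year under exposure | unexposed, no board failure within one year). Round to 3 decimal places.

Let p₁ = 0.0539, p₀ = 0.0105.
Under exogeneity and monotonicity, PS = (p₁ − p₀) / (1 − p₀).
PS = (0.0539 − 0.0105) / (1 − 0.0105) = 0.0434 / 0.9895 ≈ 0.0439

PS ≈ 0.044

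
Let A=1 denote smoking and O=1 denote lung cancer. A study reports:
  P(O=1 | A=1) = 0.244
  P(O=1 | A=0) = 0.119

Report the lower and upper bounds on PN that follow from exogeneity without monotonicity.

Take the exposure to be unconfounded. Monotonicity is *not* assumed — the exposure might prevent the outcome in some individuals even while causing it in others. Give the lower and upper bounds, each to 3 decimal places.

Let p₁ = 0.244, p₀ = 0.119.
Under exogeneity alone the bounds on PN are max{0,(p₁−p₀)/p₁} ≤ PN ≤ min{1,(1−p₀)/p₁}.
  lower = (p₁ − p₀)/p₁ = 0.125 / 0.244 ≈ 0.5123
  upper = min{1, (1 − p₀)/p₁} = 0.881 / 0.244 ≈ 3.6107 → capped at 1

0.512 ≤ PN ≤ 1.000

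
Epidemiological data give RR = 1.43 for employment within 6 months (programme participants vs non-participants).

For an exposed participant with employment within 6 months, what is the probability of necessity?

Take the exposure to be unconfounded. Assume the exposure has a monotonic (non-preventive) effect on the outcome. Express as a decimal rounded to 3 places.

Under exogeneity and monotonicity, PN = (RR − 1) / RR = 1 − 1/RR.
PN = (1.43 − 1) / 1.43 = 0.43 / 1.43 ≈ 0.3007

PN ≈ 0.301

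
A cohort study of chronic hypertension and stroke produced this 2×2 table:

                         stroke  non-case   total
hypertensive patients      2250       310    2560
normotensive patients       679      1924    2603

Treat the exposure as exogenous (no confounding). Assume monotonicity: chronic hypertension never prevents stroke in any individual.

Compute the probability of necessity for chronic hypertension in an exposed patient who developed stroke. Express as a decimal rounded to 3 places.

PN ≈ 0.703

p₁ = P(outcome | exposed) = 2250/2560 = 0.87891
p₀ = P(outcome | unexposed) = 679/2603 = 0.26085
Under exogeneity and monotonicity, PN = (p₁ − p₀)/p₁.
PN = (0.87891 − 0.26085) / 0.87891 ≈ 0.7032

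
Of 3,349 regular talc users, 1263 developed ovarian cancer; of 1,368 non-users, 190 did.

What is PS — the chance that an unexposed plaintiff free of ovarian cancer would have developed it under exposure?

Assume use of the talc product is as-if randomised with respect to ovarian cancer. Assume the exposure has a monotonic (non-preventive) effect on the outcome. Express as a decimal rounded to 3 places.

PS ≈ 0.277

p₁ = P(outcome | exposed) = 1263/3349 = 0.37713
p₀ = P(outcome | unexposed) = 190/1368 = 0.13889
Under exogeneity and monotonicity, PS = (p₁ − p₀) / (1 − p₀).
PS = (0.37713 − 0.13889) / (1 − 0.13889) = 0.23824 / 0.86111 ≈ 0.2767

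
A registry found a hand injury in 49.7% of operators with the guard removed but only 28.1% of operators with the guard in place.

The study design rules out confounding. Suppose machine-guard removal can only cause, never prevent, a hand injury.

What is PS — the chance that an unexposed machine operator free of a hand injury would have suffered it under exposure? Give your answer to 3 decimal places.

PS ≈ 0.300

p₁ = 0.497, p₀ = 0.281.
Under exogeneity and monotonicity, PS = (p₁ − p₀) / (1 − p₀).
PS = (0.497 − 0.281) / (1 − 0.281) = 0.216 / 0.719 ≈ 0.3004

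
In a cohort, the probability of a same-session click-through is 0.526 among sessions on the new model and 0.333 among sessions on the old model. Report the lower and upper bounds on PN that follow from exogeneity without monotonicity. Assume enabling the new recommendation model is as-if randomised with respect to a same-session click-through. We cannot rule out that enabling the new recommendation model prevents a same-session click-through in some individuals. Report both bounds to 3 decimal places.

Let p₁ = 0.526, p₀ = 0.333.
Under exogeneity alone the bounds on PN are max{0,(p₁−p₀)/p₁} ≤ PN ≤ min{1,(1−p₀)/p₁}.
  lower = (p₁ − p₀)/p₁ = 0.193 / 0.526 ≈ 0.3669
  upper = min{1, (1 − p₀)/p₁} = 0.667 / 0.526 ≈ 1.2681 → capped at 1

0.367 ≤ PN ≤ 1.000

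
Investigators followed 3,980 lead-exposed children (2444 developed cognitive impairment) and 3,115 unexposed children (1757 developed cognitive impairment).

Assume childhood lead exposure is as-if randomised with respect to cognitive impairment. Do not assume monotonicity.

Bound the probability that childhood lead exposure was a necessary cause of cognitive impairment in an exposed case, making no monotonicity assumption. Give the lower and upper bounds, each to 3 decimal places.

p₁ = P(outcome | exposed) = 2444/3980 = 0.61407
p₀ = P(outcome | unexposed) = 1757/3115 = 0.56404
Under exogeneity alone the bounds on PN are max{0,(p₁−p₀)/p₁} ≤ PN ≤ min{1,(1−p₀)/p₁}.
  lower = (p₁ − p₀)/p₁ = 0.050025 / 0.61407 ≈ 0.0815
  upper = min{1, (1 − p₀)/p₁} = 0.43596 / 0.61407 ≈ 0.7099

0.081 ≤ PN ≤ 0.710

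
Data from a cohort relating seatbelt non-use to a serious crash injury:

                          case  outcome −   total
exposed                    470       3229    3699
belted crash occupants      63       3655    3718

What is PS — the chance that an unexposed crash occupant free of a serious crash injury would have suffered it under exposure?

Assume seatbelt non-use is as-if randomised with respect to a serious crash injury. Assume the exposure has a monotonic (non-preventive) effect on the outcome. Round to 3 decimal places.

PS ≈ 0.112

p₁ = P(outcome | exposed) = 470/3699 = 0.12706
p₀ = P(outcome | unexposed) = 63/3718 = 0.016945
Under exogeneity and monotonicity, PS = (p₁ − p₀) / (1 − p₀).
PS = (0.12706 − 0.016945) / (1 − 0.016945) = 0.11012 / 0.98306 ≈ 0.1120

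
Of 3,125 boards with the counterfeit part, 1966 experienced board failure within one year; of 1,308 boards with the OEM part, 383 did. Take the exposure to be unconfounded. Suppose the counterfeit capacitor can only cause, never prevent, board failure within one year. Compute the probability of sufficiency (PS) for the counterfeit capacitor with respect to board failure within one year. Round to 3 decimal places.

PS ≈ 0.476

p₁ = P(outcome | exposed) = 1966/3125 = 0.62912
p₀ = P(outcome | unexposed) = 383/1308 = 0.29281
Under exogeneity and monotonicity, PS = (p₁ − p₀) / (1 − p₀).
PS = (0.62912 − 0.29281) / (1 − 0.29281) = 0.33631 / 0.70719 ≈ 0.4756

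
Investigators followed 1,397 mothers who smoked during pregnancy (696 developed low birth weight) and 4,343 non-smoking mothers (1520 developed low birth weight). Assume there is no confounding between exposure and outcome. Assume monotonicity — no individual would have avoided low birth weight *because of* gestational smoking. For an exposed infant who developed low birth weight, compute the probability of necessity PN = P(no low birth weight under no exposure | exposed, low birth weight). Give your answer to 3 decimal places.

p₁ = P(outcome | exposed) = 696/1397 = 0.49821
p₀ = P(outcome | unexposed) = 1520/4343 = 0.34999
Under exogeneity and monotonicity, PN = (p₁ − p₀) / p₁.
PN = (0.49821 − 0.34999) / 0.49821 = 0.14822 / 0.49821 ≈ 0.2975

PN ≈ 0.298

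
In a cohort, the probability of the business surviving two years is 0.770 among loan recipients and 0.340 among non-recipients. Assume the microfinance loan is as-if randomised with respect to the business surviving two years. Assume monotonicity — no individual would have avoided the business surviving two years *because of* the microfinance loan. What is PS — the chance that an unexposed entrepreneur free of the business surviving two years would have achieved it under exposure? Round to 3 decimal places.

Let p₁ = 0.77, p₀ = 0.34.
Under exogeneity and monotonicity, PS = (p₁ − p₀) / (1 − p₀).
PS = (0.77 − 0.34) / (1 − 0.34) = 0.43 / 0.66 ≈ 0.6515

PS ≈ 0.652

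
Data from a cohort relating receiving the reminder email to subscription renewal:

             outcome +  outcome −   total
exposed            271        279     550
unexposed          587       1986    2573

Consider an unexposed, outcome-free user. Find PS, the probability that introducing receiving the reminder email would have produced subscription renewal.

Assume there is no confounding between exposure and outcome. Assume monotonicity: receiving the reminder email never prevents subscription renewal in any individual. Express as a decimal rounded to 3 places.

PS ≈ 0.343

p₁ = P(outcome | exposed) = 271/550 = 0.49273
p₀ = P(outcome | unexposed) = 587/2573 = 0.22814
Under exogeneity and monotonicity, PS = (p₁ − p₀)/(1 − p₀).
PS = (0.49273 − 0.22814) / 0.77186 ≈ 0.3428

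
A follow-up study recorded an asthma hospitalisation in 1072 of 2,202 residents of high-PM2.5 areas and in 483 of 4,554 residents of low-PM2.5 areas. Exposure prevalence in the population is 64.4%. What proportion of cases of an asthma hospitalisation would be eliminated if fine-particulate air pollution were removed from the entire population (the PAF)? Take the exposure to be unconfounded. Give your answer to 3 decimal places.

PAF ≈ 0.698

p₁ = P(outcome | exposed) = 1072/2202 = 0.48683
p₀ = P(outcome | unexposed) = 483/4554 = 0.10606
Overall risk P(Y=1) = π·p₁ + (1−π)·p₀ = 0.644×0.48683 + 0.356×0.10606 = 0.35128.
Under exogeneity, PAF = [P(Y=1) − p₀] / P(Y=1).
PAF = (0.35128 − 0.10606) / 0.35128 ≈ 0.6981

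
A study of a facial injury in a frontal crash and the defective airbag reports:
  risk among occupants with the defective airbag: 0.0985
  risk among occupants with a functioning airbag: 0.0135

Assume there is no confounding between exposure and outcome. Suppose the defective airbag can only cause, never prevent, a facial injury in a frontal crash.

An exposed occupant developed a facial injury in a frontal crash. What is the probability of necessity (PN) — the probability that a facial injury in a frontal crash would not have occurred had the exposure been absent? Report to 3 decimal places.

Let p₁ = 0.0985, p₀ = 0.0135.
Under exogeneity and monotonicity, PN = (p₁ − p₀) / p₁.
PN = (0.0985 − 0.0135) / 0.0985 = 0.085 / 0.0985 ≈ 0.8629

PN ≈ 0.863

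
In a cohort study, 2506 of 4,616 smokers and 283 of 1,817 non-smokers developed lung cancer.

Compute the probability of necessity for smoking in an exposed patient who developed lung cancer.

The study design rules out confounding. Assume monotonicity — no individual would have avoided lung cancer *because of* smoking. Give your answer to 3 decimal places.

p₁ = P(outcome | exposed) = 2506/4616 = 0.54289
p₀ = P(outcome | unexposed) = 283/1817 = 0.15575
Under exogeneity and monotonicity, PN = (p₁ − p₀) / p₁.
PN = (0.54289 − 0.15575) / 0.54289 = 0.38714 / 0.54289 ≈ 0.7131

PN ≈ 0.713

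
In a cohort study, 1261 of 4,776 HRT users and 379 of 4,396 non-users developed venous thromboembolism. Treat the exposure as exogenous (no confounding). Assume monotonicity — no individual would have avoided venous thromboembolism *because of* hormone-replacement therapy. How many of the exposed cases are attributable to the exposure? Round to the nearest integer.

about 849 cases

p₁ = P(outcome | exposed) = 1261/4776 = 0.26403
p₀ = P(outcome | unexposed) = 379/4396 = 0.086215
PN = (p₁ − p₀)/p₁ = (0.26403 − 0.086215) / 0.26403 ≈ 0.67346.
Attributable cases ≈ PN × (exposed cases) = 0.67346 × 1261 ≈ 849.24.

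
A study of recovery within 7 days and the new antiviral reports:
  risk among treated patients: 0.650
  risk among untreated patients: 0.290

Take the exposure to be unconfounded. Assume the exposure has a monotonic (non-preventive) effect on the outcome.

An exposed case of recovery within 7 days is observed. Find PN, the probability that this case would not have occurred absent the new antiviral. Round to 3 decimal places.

PN ≈ 0.554

Let p₁ = 0.65, p₀ = 0.29.
Under exogeneity and monotonicity, PN = (p₁ − p₀) / p₁.
PN = (0.65 − 0.29) / 0.65 = 0.36 / 0.65 ≈ 0.5538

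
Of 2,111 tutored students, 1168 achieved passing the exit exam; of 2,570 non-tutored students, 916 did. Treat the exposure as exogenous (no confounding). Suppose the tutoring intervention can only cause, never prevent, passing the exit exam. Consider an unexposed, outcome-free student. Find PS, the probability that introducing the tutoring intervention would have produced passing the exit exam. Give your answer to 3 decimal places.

PS ≈ 0.306

p₁ = P(outcome | exposed) = 1168/2111 = 0.55329
p₀ = P(outcome | unexposed) = 916/2570 = 0.35642
Under exogeneity and monotonicity, PS = (p₁ − p₀) / (1 − p₀).
PS = (0.55329 − 0.35642) / (1 − 0.35642) = 0.19687 / 0.64358 ≈ 0.3059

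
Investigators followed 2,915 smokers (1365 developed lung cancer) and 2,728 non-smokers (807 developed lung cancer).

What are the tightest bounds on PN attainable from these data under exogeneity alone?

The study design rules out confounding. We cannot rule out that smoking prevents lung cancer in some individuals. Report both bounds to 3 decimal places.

0.368 ≤ PN ≤ 1.000

p₁ = P(outcome | exposed) = 1365/2915 = 0.46827
p₀ = P(outcome | unexposed) = 807/2728 = 0.29582
Under exogeneity alone the bounds on PN are max{0,(p₁−p₀)/p₁} ≤ PN ≤ min{1,(1−p₀)/p₁}.
  lower = (p₁ − p₀)/p₁ = 0.17245 / 0.46827 ≈ 0.3683
  upper = min{1, (1 − p₀)/p₁} = 0.70418 / 0.46827 ≈ 1.5038 → capped at 1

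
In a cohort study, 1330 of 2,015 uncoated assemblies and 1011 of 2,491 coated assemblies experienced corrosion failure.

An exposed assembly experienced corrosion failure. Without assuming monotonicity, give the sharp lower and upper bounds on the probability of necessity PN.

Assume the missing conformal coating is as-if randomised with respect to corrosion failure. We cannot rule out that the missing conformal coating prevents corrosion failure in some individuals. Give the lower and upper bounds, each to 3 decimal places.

0.385 ≤ PN ≤ 0.900

p₁ = P(outcome | exposed) = 1330/2015 = 0.66005
p₀ = P(outcome | unexposed) = 1011/2491 = 0.40586
Under exogeneity alone the bounds on PN are max{0,(p₁−p₀)/p₁} ≤ PN ≤ min{1,(1−p₀)/p₁}.
  lower = (p₁ − p₀)/p₁ = 0.25419 / 0.66005 ≈ 0.3851
  upper = min{1, (1 − p₀)/p₁} = 0.59414 / 0.66005 ≈ 0.9001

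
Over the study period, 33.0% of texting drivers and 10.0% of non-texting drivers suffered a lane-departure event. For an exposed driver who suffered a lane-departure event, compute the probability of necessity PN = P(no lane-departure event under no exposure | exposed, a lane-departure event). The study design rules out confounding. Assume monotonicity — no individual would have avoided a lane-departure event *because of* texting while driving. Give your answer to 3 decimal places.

p₁ = 0.33, p₀ = 0.1.
Under exogeneity and monotonicity, PN = (p₁ − p₀) / p₁.
PN = (0.33 − 0.1) / 0.33 = 0.23 / 0.33 ≈ 0.6970

PN ≈ 0.697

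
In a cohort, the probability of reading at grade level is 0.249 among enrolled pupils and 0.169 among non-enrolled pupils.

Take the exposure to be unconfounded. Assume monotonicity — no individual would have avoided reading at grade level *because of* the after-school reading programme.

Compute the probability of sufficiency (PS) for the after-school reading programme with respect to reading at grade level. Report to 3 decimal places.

PS ≈ 0.096

Let p₁ = 0.249, p₀ = 0.169.
Under exogeneity and monotonicity, PS = (p₁ − p₀) / (1 − p₀).
PS = (0.249 − 0.169) / (1 − 0.169) = 0.08 / 0.831 ≈ 0.0963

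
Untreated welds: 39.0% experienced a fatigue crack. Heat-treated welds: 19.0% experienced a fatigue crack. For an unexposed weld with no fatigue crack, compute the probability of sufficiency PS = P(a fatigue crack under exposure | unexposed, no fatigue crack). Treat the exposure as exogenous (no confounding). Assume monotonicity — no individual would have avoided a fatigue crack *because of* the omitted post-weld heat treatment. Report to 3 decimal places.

p₁ = 0.39, p₀ = 0.19.
Under exogeneity and monotonicity, PS = (p₁ − p₀) / (1 − p₀).
PS = (0.39 − 0.19) / (1 − 0.19) = 0.2 / 0.81 ≈ 0.2469

PS ≈ 0.247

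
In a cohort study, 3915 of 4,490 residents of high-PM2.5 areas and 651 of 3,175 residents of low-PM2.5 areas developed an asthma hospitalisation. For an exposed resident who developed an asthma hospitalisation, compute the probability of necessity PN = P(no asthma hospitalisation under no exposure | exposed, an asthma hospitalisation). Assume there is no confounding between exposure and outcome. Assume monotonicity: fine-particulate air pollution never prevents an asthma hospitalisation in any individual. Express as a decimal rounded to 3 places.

p₁ = P(outcome | exposed) = 3915/4490 = 0.87194
p₀ = P(outcome | unexposed) = 651/3175 = 0.20504
Under exogeneity and monotonicity, PN = (p₁ − p₀) / p₁.
PN = (0.87194 − 0.20504) / 0.87194 = 0.6669 / 0.87194 ≈ 0.7648

PN ≈ 0.765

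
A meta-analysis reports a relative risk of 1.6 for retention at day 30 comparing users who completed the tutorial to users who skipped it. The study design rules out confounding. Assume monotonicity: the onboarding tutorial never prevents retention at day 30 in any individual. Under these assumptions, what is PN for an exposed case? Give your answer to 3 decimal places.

PN ≈ 0.375

Under exogeneity and monotonicity, PN = (RR − 1) / RR = 1 − 1/RR.
PN = (1.6 − 1) / 1.6 = 0.6 / 1.6 ≈ 0.3750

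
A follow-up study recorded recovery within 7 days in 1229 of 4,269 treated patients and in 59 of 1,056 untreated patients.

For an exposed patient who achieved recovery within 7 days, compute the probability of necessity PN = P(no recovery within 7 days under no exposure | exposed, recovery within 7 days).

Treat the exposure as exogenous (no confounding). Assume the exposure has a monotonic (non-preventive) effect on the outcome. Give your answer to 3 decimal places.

p₁ = P(outcome | exposed) = 1229/4269 = 0.28789
p₀ = P(outcome | unexposed) = 59/1056 = 0.055871
Under exogeneity and monotonicity, PN = (p₁ − p₀) / p₁.
PN = (0.28789 − 0.055871) / 0.28789 = 0.23202 / 0.28789 ≈ 0.8059

PN ≈ 0.806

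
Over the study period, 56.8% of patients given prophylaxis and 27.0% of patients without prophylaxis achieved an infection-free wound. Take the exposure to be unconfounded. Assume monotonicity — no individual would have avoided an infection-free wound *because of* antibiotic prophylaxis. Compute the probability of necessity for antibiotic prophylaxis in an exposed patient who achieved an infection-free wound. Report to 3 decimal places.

p₁ = 0.568, p₀ = 0.27.
Under exogeneity and monotonicity, PN = (p₁ − p₀) / p₁.
PN = (0.568 − 0.27) / 0.568 = 0.298 / 0.568 ≈ 0.5246

PN ≈ 0.525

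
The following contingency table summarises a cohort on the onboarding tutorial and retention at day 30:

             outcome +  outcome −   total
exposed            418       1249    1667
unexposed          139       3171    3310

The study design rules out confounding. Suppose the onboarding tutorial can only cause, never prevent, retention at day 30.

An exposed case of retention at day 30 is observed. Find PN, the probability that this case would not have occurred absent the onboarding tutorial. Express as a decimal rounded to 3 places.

p₁ = P(outcome | exposed) = 418/1667 = 0.25075
p₀ = P(outcome | unexposed) = 139/3310 = 0.041994
Under exogeneity and monotonicity, PN = (p₁ − p₀) / p₁.
PN = (0.25075 − 0.041994) / 0.25075 = 0.20876 / 0.25075 ≈ 0.8325

PN ≈ 0.833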